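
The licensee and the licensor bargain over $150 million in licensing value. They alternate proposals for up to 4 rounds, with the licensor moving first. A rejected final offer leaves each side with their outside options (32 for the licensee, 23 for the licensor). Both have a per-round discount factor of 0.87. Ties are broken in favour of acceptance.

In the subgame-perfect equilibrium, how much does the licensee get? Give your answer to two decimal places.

100.59

Round 4 (the licensee proposes): the licensor gets 23 if talks fail, so the licensee offers 23 and keeps 127.
Round 3 (the licensor proposes): the licensee can get 127 next round, worth 0.87 × 127 = 110.49 now, so the licensor offers 110.49, keeping 39.51.
Round 2 (the licensee proposes): the licensor can get 39.51 next round, worth 0.87 × 39.51 = 34.3737 now; the licensee offers that and keeps 115.6263.
Round 1 (the licensor proposes): the licensee can get 115.6263 next round, worth 0.87 × 115.6263 = 100.594881 now, so the licensor offers 100.594881, keeping 49.405119.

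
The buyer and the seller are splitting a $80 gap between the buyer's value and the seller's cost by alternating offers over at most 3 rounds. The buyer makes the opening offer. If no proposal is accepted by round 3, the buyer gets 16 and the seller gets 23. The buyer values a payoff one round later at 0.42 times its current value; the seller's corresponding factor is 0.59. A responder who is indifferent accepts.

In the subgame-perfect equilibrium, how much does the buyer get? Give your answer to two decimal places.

Round 3 (the buyer proposes): the seller gets 23 if talks fail, so the buyer offers 23 and keeps 57.
Round 2 (the seller proposes): the buyer can get 57 next round, worth 0.42 × 57 = 23.94 now. The seller offers 23.94 and keeps 80 − 23.94 = 56.06.
Round 1 (the buyer proposes): the seller can get 56.06 next round, worth 0.59 × 56.06 = 33.0754 now, so the buyer offers 33.0754, keeping 46.9246.

46.92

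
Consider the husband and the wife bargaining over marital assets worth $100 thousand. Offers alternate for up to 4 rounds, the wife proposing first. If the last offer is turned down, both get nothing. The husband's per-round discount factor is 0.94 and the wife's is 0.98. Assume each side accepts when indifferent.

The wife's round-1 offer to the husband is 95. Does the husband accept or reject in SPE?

Accept

Work out the husband's continuation value if the offer is rejected.
Round 4 (the husband proposes): the wife will accept anything ≥ 0, so the husband offers 0 and keeps 100.
Round 3 (the wife proposes): the husband can get 100 next round, worth 0.94 × 100 = 94 now; the wife offers that and keeps 6.
Round 2 (the husband proposes): the wife can get 6 next round, worth 0.98 × 6 = 5.88 now, so the husband offers 5.88, keeping 94.12.
So by rejecting in round 1, the husband gets 94.12 next round, worth 0.94 × 94.12 = 88.4728 now.
Offer 95 ≥ 88.4728, so the husband accepts.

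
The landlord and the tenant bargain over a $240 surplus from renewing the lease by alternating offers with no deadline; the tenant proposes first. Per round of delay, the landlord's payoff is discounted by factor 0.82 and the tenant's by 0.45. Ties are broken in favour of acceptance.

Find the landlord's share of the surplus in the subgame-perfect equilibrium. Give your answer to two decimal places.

171.54

In a stationary SPE each proposer offers the other exactly their discounted continuation value.
If the tenant keeps x when proposing and the landlord keeps y when proposing, then x = 240 − 0.82y and y = 240 − 0.45x.
Solving: x = 240(1 − 0.82) / (1 − 0.45·0.82) = 43.2 / 0.631 ≈ 68.4628.
The landlord gets 240 − 68.4628 ≈ 171.5372.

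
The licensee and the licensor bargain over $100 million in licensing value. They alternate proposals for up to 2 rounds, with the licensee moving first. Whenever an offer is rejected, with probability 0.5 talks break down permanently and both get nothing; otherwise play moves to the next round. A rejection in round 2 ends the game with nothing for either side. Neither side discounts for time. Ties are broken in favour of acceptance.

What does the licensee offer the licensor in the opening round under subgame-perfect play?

50

Round 2 (the licensor proposes): rejection yields 0 for the licensee; the licensor offers 0 and keeps 100.
Round 1 (the licensee proposes): rejecting gives the licensor an expected 0.5 × 100 = 50; the licensee offers that and keeps 50.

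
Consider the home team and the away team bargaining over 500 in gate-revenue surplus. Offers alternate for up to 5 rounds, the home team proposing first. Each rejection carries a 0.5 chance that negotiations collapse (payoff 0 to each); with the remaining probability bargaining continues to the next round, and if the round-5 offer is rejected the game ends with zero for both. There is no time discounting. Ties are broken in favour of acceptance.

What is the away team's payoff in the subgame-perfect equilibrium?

156.25

Round 5 (the home team proposes): rejection yields 0 for the away team; the home team offers 0 and keeps 500.
Round 4 (the away team proposes): rejecting gives the home team an expected 0.5 × 500 = 250, so the away team offers 250, keeping 250.
Round 3 (the home team proposes): rejecting gives the away team an expected 0.5 × 250 = 125. The home team offers 125 and keeps 500 − 125 = 375.
Round 2 (the away team proposes): rejecting gives the home team an expected 0.5 × 375 = 187.5; the away team offers that and keeps 312.5.
Round 1 (the home team proposes): rejecting gives the away team an expected 0.5 × 312.5 = 156.25; the home team offers that and keeps 343.75.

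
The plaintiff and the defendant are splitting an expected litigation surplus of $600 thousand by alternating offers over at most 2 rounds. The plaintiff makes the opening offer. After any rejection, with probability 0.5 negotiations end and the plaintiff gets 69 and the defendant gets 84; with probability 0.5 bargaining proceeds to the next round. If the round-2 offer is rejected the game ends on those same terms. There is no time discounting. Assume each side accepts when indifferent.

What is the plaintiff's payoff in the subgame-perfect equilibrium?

292.5

By backward induction:
Round 2 (the defendant proposes): the plaintiff gets 69 if talks fail, so the defendant offers 69 and keeps 531.
Round 1 (the plaintiff proposes): rejecting gives the defendant an expected 0.5 × 531 + 0.5 × 84 = 307.5. The plaintiff offers 307.5 and keeps 600 − 307.5 = 292.5.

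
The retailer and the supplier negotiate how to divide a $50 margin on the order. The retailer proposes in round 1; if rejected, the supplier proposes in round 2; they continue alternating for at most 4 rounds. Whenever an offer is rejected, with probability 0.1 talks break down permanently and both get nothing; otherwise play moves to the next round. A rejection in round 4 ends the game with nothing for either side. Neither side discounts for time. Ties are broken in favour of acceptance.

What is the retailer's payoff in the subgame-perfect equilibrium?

By backward induction:
Round 4 (the supplier proposes): rejection yields 0 for the retailer; the supplier offers 0 and keeps 50.
Round 3 (the retailer proposes): rejecting gives the supplier an expected 0.9 × 50 = 45. The retailer offers 45 and keeps 50 − 45 = 5.
Round 2 (the supplier proposes): rejecting gives the retailer an expected 0.9 × 5 = 4.5; the supplier offers that and keeps 45.5.
Round 1 (the retailer proposes): rejecting gives the supplier an expected 0.9 × 45.5 = 40.95. The retailer offers 40.95 and keeps 50 − 40.95 = 9.05.

9.05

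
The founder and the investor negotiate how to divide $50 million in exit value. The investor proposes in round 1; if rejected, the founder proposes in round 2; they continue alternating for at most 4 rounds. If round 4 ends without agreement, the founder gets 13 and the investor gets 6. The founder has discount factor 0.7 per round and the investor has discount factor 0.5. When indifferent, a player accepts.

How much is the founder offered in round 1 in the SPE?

Solve by backward induction from round 4.
Round 4 (the founder proposes): the investor gets 6 if talks fail, so the founder offers 6 and keeps 44.
Round 3 (the investor proposes): the founder can get 44 next round, worth 0.7 × 44 = 30.8 now, so the investor offers 30.8, keeping 19.2.
Round 2 (the founder proposes): the investor can get 19.2 next round, worth 0.5 × 19.2 = 9.6 now. The founder offers 9.6 and keeps 50 − 9.6 = 40.4.
Round 1 (the investor proposes): the founder can get 40.4 next round, worth 0.7 × 40.4 = 28.28 now. The investor offers 28.28 and keeps 50 − 28.28 = 21.72.

28.28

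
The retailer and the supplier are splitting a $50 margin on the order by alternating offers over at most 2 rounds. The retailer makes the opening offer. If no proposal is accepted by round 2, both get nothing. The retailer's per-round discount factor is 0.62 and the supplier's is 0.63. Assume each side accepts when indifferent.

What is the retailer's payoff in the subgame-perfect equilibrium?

Round 2 (the supplier proposes): the retailer will accept anything ≥ 0, so the supplier offers 0 and keeps 50.
Round 1 (the retailer proposes): the supplier can get 50 next round, worth 0.63 × 50 = 31.5 now; the retailer offers that and keeps 18.5.

18.5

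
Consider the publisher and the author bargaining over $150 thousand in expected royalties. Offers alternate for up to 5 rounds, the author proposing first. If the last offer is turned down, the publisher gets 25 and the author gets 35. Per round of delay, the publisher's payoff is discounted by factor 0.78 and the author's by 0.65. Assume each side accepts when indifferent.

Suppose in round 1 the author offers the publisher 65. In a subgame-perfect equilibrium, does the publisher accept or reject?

Round 5 (the author proposes): the publisher gets 25 if talks fail, so the author offers 25 and keeps 125.
Round 4 (the publisher proposes): the author can get 125 next round, worth 0.65 × 125 = 81.25 now, so the publisher offers 81.25, keeping 68.75.
Round 3 (the author proposes): the publisher can get 68.75 next round, worth 0.78 × 68.75 = 53.625 now. The author offers 53.625 and keeps 150 − 53.625 = 96.375.
Round 2 (the publisher proposes): the author can get 96.375 next round, worth 0.65 × 96.375 = 62.64375 now, so the publisher offers 62.64375, keeping 87.35625.
So by rejecting in round 1, the publisher gets 87.35625 next round, worth 0.78 × 87.35625 = 68.137875 now.
Offer 65 < 68.137875, so the publisher rejects.

Reject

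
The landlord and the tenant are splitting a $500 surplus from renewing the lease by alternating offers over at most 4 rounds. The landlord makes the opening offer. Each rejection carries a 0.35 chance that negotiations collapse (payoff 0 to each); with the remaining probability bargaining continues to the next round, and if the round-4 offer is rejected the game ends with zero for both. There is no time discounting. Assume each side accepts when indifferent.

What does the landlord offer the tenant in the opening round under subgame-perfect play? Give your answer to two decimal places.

Round 4 (the tenant proposes): rejection yields 0 for the landlord; the tenant offers 0 and keeps 500.
Round 3 (the landlord proposes): rejecting gives the tenant an expected 0.65 × 500 = 325. The landlord offers 325 and keeps 500 − 325 = 175.
Round 2 (the tenant proposes): rejecting gives the landlord an expected 0.65 × 175 = 113.75; the tenant offers that and keeps 386.25.
Round 1 (the landlord proposes): rejecting gives the tenant an expected 0.65 × 386.25 = 251.0625. The landlord offers 251.0625 and keeps 500 − 251.0625 = 248.9375.

251.06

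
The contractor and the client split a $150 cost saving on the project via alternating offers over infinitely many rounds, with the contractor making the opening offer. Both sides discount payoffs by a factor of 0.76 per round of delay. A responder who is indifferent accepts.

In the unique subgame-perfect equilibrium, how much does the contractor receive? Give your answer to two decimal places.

85.23

Let x be the contractor's share when the contractor proposes and y be the client's share when the client proposes.
The client accepts iff offered ≥ 0.76·y, so x = 150 − 0.76y. Symmetrically y = 150 − 0.76x.
Substituting: x = 150 − 0.76(150 − 0.76x), giving x(1 − 0.76·0.76) = 150(1 − 0.76).
So x = 150 × 0.24 / 0.4224 ≈ 85.2273, and the client receives 150 − x ≈ 64.7727.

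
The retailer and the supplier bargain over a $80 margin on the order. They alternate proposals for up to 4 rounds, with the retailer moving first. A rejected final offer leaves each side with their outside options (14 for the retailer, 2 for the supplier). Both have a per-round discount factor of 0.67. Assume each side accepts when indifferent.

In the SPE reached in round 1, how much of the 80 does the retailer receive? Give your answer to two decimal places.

42.46

Solve by backward induction from round 4.
Round 4 (the supplier proposes): the retailer gets 14 if talks fail, so the supplier offers 14 and keeps 66.
Round 3 (the retailer proposes): the supplier can get 66 next round, worth 0.67 × 66 = 44.22 now. The retailer offers 44.22 and keeps 80 − 44.22 = 35.78.
Round 2 (the supplier proposes): the retailer can get 35.78 next round, worth 0.67 × 35.78 = 23.9726 now. The supplier offers 23.9726 and keeps 80 − 23.9726 = 56.0274.
Round 1 (the retailer proposes): the supplier can get 56.0274 next round, worth 0.67 × 56.0274 = 37.538358 now. The retailer offers 37.538358 and keeps 80 − 37.538358 = 42.461642.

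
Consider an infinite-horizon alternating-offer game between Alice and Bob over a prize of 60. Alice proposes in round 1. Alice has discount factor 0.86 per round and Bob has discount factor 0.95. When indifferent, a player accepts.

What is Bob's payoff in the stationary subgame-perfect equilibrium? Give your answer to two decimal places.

When Alice proposes, Bob accepts any offer worth at least 0.95 times what Bob would get by proposing next round; and vice versa.
This gives x = 60 − 0.95y and y = 60 − 0.86x, where x and y are each side's share when it proposes.
Hence (1 − 0.95·0.86)x = 60(1 − 0.95), i.e. 0.183·x = 3.
x ≈ 16.3934; Bob's share is 60 − x ≈ 43.6066.

43.61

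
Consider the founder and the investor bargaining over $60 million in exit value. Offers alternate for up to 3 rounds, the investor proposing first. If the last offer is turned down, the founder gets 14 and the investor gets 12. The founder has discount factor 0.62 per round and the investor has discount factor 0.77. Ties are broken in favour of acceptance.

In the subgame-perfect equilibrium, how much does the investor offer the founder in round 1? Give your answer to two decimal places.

Round 3 (the investor proposes): the founder gets 14 if talks fail, so the investor offers 14 and keeps 46.
Round 2 (the founder proposes): the investor can get 46 next round, worth 0.77 × 46 = 35.42 now, so the founder offers 35.42, keeping 24.58.
Round 1 (the investor proposes): the founder can get 24.58 next round, worth 0.62 × 24.58 = 15.2396 now; the investor offers that and keeps 44.7604.

15.24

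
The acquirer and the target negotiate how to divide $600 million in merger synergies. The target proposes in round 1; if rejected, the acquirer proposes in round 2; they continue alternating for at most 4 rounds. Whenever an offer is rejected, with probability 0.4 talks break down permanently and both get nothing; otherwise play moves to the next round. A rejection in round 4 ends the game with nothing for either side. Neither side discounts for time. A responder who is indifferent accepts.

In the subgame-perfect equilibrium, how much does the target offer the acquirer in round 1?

Round 4 (the acquirer proposes): rejection yields 0 for the target; the acquirer offers 0 and keeps 600.
Round 3 (the target proposes): rejecting gives the acquirer an expected 0.6 × 600 = 360. The target offers 360 and keeps 600 − 360 = 240.
Round 2 (the acquirer proposes): rejecting gives the target an expected 0.6 × 240 = 144, so the acquirer offers 144, keeping 456.
Round 1 (the target proposes): rejecting gives the acquirer an expected 0.6 × 456 = 273.6; the target offers that and keeps 326.4.

273.6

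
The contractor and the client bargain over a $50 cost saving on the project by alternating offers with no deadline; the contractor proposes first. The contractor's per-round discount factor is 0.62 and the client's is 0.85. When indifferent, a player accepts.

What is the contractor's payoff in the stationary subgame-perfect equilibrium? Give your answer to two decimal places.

When the contractor proposes, the client accepts any offer worth at least 0.85 times what the client would get by proposing next round; and vice versa.
This gives x = 50 − 0.85y and y = 50 − 0.62x, where x and y are each side's share when it proposes.
Hence (1 − 0.85·0.62)x = 50(1 − 0.85), i.e. 0.473·x = 7.5.
x ≈ 15.8562; the client's share is 50 − x ≈ 34.1438.

15.86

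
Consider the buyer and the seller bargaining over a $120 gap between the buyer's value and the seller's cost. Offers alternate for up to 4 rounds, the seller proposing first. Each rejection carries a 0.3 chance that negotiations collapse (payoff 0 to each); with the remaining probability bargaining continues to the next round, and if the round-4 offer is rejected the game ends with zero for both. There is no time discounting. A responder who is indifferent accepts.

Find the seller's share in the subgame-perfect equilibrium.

53.64

By backward induction:
Round 4 (the buyer proposes): rejection yields 0 for the seller; the buyer offers 0 and keeps 120.
Round 3 (the seller proposes): rejecting gives the buyer an expected 0.7 × 120 = 84, so the seller offers 84, keeping 36.
Round 2 (the buyer proposes): rejecting gives the seller an expected 0.7 × 36 = 25.2; the buyer offers that and keeps 94.8.
Round 1 (the seller proposes): rejecting gives the buyer an expected 0.7 × 94.8 = 66.36. The seller offers 66.36 and keeps 120 − 66.36 = 53.64.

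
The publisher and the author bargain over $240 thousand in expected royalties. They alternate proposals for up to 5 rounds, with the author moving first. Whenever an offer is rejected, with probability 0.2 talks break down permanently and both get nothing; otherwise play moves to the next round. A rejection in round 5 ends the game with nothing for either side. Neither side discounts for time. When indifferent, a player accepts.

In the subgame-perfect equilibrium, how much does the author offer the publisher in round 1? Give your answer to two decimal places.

62.98

Round 5 (the author proposes): rejection yields 0 for the publisher; the author offers 0 and keeps 240.
Round 4 (the publisher proposes): rejecting gives the author an expected 0.8 × 240 = 192; the publisher offers that and keeps 48.
Round 3 (the author proposes): rejecting gives the publisher an expected 0.8 × 48 = 38.4. The author offers 38.4 and keeps 240 − 38.4 = 201.6.
Round 2 (the publisher proposes): rejecting gives the author an expected 0.8 × 201.6 = 161.28, so the publisher offers 161.28, keeping 78.72.
Round 1 (the author proposes): rejecting gives the publisher an expected 0.8 × 78.72 = 62.976. The author offers 62.976 and keeps 240 − 62.976 = 177.024.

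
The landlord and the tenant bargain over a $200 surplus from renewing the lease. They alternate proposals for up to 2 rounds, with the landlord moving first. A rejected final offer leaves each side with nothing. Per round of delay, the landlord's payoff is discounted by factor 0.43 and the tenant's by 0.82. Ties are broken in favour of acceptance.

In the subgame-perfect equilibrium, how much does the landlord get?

36

By backward induction:
Round 2 (the tenant proposes): the landlord will accept anything ≥ 0, so the tenant offers 0 and keeps 200.
Round 1 (the landlord proposes): the tenant can get 200 next round, worth 0.82 × 200 = 164 now. The landlord offers 164 and keeps 200 − 164 = 36.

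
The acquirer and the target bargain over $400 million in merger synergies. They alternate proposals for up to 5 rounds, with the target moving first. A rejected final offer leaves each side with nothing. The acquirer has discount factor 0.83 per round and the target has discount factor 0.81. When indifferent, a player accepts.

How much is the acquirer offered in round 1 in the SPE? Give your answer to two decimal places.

105.49

By backward induction:
Round 5 (the target proposes): rejection yields 0 for the acquirer; the target offers 0 and keeps 400.
Round 4 (the acquirer proposes): the target can get 400 next round, worth 0.81 × 400 = 324 now. The acquirer offers 324 and keeps 400 − 324 = 76.
Round 3 (the target proposes): the acquirer can get 76 next round, worth 0.83 × 76 = 63.08 now, so the target offers 63.08, keeping 336.92.
Round 2 (the acquirer proposes): the target can get 336.92 next round, worth 0.81 × 336.92 = 272.9052 now; the acquirer offers that and keeps 127.0948.
Round 1 (the target proposes): the acquirer can get 127.0948 next round, worth 0.83 × 127.0948 = 105.488684 now; the target offers that and keeps 294.511316.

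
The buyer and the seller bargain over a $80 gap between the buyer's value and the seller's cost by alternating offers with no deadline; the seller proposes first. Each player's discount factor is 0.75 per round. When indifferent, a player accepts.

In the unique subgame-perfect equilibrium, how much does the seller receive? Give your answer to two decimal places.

When the seller proposes, the buyer accepts any offer worth at least 0.75 times what the buyer would get by proposing next round; and vice versa.
This gives x = 80 − 0.75y and y = 80 − 0.75x, where x and y are each side's share when it proposes.
Hence (1 − 0.75·0.75)x = 80(1 − 0.75), i.e. 0.4375·x = 20.
x ≈ 45.7143; the buyer's share is 80 − x ≈ 34.2857.

45.71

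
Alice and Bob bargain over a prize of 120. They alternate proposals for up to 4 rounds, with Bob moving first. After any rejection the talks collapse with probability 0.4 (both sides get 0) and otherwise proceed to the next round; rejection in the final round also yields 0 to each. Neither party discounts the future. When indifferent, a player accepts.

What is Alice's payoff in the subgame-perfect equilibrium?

54.72

Round 4 (Alice proposes): Bob will accept anything ≥ 0, so Alice offers 0 and keeps 120.
Round 3 (Bob proposes): rejecting gives Alice an expected 0.6 × 120 = 72, so Bob offers 72, keeping 48.
Round 2 (Alice proposes): rejecting gives Bob an expected 0.6 × 48 = 28.8, so Alice offers 28.8, keeping 91.2.
Round 1 (Bob proposes): rejecting gives Alice an expected 0.6 × 91.2 = 54.72, so Bob offers 54.72, keeping 65.28.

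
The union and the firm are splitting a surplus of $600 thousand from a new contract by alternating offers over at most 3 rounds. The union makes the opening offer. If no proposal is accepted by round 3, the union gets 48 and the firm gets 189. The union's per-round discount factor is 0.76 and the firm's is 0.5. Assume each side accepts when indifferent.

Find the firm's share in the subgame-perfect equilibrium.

Round 3 (the union proposes): the firm gets 189 if talks fail, so the union offers 189 and keeps 411.
Round 2 (the firm proposes): the union can get 411 next round, worth 0.76 × 411 = 312.36 now; the firm offers that and keeps 287.64.
Round 1 (the union proposes): the firm can get 287.64 next round, worth 0.5 × 287.64 = 143.82 now. The union offers 143.82 and keeps 600 − 143.82 = 456.18.

143.82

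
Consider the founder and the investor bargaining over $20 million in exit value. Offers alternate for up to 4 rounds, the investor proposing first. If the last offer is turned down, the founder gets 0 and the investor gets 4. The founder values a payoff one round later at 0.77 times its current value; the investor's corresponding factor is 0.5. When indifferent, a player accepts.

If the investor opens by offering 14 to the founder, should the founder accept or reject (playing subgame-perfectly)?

Round 4 (the founder proposes): the investor gets 4 if talks fail, so the founder offers 4 and keeps 16.
Round 3 (the investor proposes): the founder can get 16 next round, worth 0.77 × 16 = 12.32 now. The investor offers 12.32 and keeps 20 − 12.32 = 7.68.
Round 2 (the founder proposes): the investor can get 7.68 next round, worth 0.5 × 7.68 = 3.84 now, so the founder offers 3.84, keeping 16.16.
So by rejecting in round 1, the founder gets 16.16 next round, worth 0.77 × 16.16 = 12.4432 now.
Offer 14 ≥ 12.4432, so the founder accepts.

Accept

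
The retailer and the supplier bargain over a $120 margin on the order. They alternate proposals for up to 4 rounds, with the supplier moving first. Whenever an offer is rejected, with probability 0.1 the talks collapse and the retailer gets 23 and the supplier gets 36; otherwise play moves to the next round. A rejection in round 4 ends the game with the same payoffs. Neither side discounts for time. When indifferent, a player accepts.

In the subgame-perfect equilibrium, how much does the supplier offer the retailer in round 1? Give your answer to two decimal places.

72.96

Round 4 (the retailer proposes): the supplier gets 36 if talks fail, so the retailer offers 36 and keeps 84.
Round 3 (the supplier proposes): rejecting gives the retailer an expected 0.9 × 84 + 0.1 × 23 = 77.9. The supplier offers 77.9 and keeps 120 − 77.9 = 42.1.
Round 2 (the retailer proposes): rejecting gives the supplier an expected 0.9 × 42.1 + 0.1 × 36 = 41.49; the retailer offers that and keeps 78.51.
Round 1 (the supplier proposes): rejecting gives the retailer an expected 0.9 × 78.51 + 0.1 × 23 = 72.959. The supplier offers 72.959 and keeps 120 − 72.959 = 47.041.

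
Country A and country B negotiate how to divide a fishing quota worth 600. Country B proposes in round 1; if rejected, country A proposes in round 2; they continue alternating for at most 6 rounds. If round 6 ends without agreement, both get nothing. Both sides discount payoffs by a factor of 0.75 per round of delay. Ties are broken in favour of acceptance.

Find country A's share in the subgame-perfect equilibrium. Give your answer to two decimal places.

Solve by backward induction from round 6.
Round 6 (country A proposes): country B will accept anything ≥ 0, so country A offers 0 and keeps 600.
Round 5 (country B proposes): country A can get 600 next round, worth 0.75 × 600 = 450 now; country B offers that and keeps 150.
Round 4 (country A proposes): country B can get 150 next round, worth 0.75 × 150 = 112.5 now. Country A offers 112.5 and keeps 600 − 112.5 = 487.5.
Round 3 (country B proposes): country A can get 487.5 next round, worth 0.75 × 487.5 = 365.625 now. Country B offers 365.625 and keeps 600 − 365.625 = 234.375.
Round 2 (country A proposes): country B can get 234.375 next round, worth 0.75 × 234.375 = 175.78125 now. Country A offers 175.78125 and keeps 600 − 175.78125 = 424.21875.
Round 1 (country B proposes): country A can get 424.21875 next round, worth 0.75 × 424.21875 = 318.1640625 now. Country B offers 318.1640625 and keeps 600 − 318.1640625 = 281.8359375.

318.16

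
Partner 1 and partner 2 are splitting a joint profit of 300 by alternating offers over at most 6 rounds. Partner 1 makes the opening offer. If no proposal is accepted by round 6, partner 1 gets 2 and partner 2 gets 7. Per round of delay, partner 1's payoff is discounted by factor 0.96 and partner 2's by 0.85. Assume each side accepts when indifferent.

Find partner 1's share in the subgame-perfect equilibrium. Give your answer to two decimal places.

Round 6 (partner 2 proposes): partner 1 gets 2 if talks fail, so partner 2 offers 2 and keeps 298.
Round 5 (partner 1 proposes): partner 2 can get 298 next round, worth 0.85 × 298 = 253.3 now. Partner 1 offers 253.3 and keeps 300 − 253.3 = 46.7.
Round 4 (partner 2 proposes): partner 1 can get 46.7 next round, worth 0.96 × 46.7 = 44.832 now, so partner 2 offers 44.832, keeping 255.168.
Round 3 (partner 1 proposes): partner 2 can get 255.168 next round, worth 0.85 × 255.168 = 216.8928 now, so partner 1 offers 216.8928, keeping 83.1072.
Round 2 (partner 2 proposes): partner 1 can get 83.1072 next round, worth 0.96 × 83.1072 = 79.782912 now. Partner 2 offers 79.782912 and keeps 300 − 79.782912 = 220.217088.
Round 1 (partner 1 proposes): partner 2 can get 220.217088 next round, worth 0.85 × 220.217088 = 187.1845248 now, so partner 1 offers 187.1845248, keeping 112.8154752.

112.82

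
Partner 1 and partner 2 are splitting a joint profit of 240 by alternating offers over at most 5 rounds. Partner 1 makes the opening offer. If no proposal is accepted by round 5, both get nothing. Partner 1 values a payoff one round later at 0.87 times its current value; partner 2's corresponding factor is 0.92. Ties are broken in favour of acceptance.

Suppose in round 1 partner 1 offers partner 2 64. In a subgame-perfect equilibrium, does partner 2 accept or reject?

Work out partner 2's continuation value if the offer is rejected.
Round 5 (partner 1 proposes): rejection yields 0 for partner 2; partner 1 offers 0 and keeps 240.
Round 4 (partner 2 proposes): partner 1 can get 240 next round, worth 0.87 × 240 = 208.8 now. Partner 2 offers 208.8 and keeps 240 − 208.8 = 31.2.
Round 3 (partner 1 proposes): partner 2 can get 31.2 next round, worth 0.92 × 31.2 = 28.704 now, so partner 1 offers 28.704, keeping 211.296.
Round 2 (partner 2 proposes): partner 1 can get 211.296 next round, worth 0.87 × 211.296 = 183.82752 now. Partner 2 offers 183.82752 and keeps 240 − 183.82752 = 56.17248.
So by rejecting in round 1, partner 2 gets 56.17248 next round, worth 0.92 × 56.17248 = 51.6786816 now.
Offer 64 ≥ 51.6786816, so partner 2 accepts.

Accept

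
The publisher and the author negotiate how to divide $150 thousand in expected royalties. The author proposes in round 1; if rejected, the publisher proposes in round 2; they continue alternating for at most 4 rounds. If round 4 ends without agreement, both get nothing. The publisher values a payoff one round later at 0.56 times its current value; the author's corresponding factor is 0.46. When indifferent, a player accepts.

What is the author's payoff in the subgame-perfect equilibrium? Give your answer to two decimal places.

Solve by backward induction from round 4.
Round 4 (the publisher proposes): rejection yields 0 for the author; the publisher offers 0 and keeps 150.
Round 3 (the author proposes): the publisher can get 150 next round, worth 0.56 × 150 = 84 now. The author offers 84 and keeps 150 − 84 = 66.
Round 2 (the publisher proposes): the author can get 66 next round, worth 0.46 × 66 = 30.36 now, so the publisher offers 30.36, keeping 119.64.
Round 1 (the author proposes): the publisher can get 119.64 next round, worth 0.56 × 119.64 = 66.9984 now. The author offers 66.9984 and keeps 150 − 66.9984 = 83.0016.

83.00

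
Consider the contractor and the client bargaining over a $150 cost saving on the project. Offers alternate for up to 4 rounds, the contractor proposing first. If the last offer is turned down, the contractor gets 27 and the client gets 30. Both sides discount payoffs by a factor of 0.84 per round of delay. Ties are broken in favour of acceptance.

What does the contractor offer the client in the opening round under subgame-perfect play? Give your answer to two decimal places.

Round 4 (the client proposes): the contractor gets 27 if talks fail, so the client offers 27 and keeps 123.
Round 3 (the contractor proposes): the client can get 123 next round, worth 0.84 × 123 = 103.32 now. The contractor offers 103.32 and keeps 150 − 103.32 = 46.68.
Round 2 (the client proposes): the contractor can get 46.68 next round, worth 0.84 × 46.68 = 39.2112 now; the client offers that and keeps 110.7888.
Round 1 (the contractor proposes): the client can get 110.7888 next round, worth 0.84 × 110.7888 = 93.062592 now. The contractor offers 93.062592 and keeps 150 − 93.062592 = 56.937408.

93.06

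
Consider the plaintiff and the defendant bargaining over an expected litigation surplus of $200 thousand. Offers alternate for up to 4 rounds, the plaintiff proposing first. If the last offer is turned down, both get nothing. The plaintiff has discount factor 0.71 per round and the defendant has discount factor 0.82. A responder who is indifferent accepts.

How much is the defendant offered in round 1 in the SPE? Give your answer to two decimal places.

143.04

Work backward from the last round.
Round 4 (the defendant proposes): the plaintiff will accept anything ≥ 0, so the defendant offers 0 and keeps 200.
Round 3 (the plaintiff proposes): the defendant can get 200 next round, worth 0.82 × 200 = 164 now; the plaintiff offers that and keeps 36.
Round 2 (the defendant proposes): the plaintiff can get 36 next round, worth 0.71 × 36 = 25.56 now, so the defendant offers 25.56, keeping 174.44.
Round 1 (the plaintiff proposes): the defendant can get 174.44 next round, worth 0.82 × 174.44 = 143.0408 now; the plaintiff offers that and keeps 56.9592.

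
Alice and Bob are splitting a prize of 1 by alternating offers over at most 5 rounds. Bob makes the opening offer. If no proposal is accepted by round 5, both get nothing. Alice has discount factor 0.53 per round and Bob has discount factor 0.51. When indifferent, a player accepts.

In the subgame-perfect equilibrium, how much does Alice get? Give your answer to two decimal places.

0.33

Round 5 (Bob proposes): Alice will accept anything ≥ 0, so Bob offers 0 and keeps 1.
Round 4 (Alice proposes): Bob can get 1 next round, worth 0.51 × 1 = 0.51 now, so Alice offers 0.51, keeping 0.49.
Round 3 (Bob proposes): Alice can get 0.49 next round, worth 0.53 × 0.49 = 0.2597 now, so Bob offers 0.2597, keeping 0.7403.
Round 2 (Alice proposes): Bob can get 0.7403 next round, worth 0.51 × 0.7403 = 0.377553 now. Alice offers 0.377553 and keeps 1 − 0.377553 = 0.622447.
Round 1 (Bob proposes): Alice can get 0.622447 next round, worth 0.53 × 0.622447 = 0.32989691 now; Bob offers that and keeps 0.67010309.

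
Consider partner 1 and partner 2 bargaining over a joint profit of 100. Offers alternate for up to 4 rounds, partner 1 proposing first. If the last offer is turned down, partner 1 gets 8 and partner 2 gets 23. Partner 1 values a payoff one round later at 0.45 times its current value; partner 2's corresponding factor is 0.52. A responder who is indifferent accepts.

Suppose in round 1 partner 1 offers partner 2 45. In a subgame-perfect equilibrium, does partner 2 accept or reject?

Accept

Work out partner 2's continuation value if the offer is rejected.
Round 4 (partner 2 proposes): partner 1 gets 8 if talks fail, so partner 2 offers 8 and keeps 92.
Round 3 (partner 1 proposes): partner 2 can get 92 next round, worth 0.52 × 92 = 47.84 now. Partner 1 offers 47.84 and keeps 100 − 47.84 = 52.16.
Round 2 (partner 2 proposes): partner 1 can get 52.16 next round, worth 0.45 × 52.16 = 23.472 now; partner 2 offers that and keeps 76.528.
So by rejecting in round 1, partner 2 gets 76.528 next round, worth 0.52 × 76.528 = 39.79456 now.
Offer 45 ≥ 39.79456, so partner 2 accepts.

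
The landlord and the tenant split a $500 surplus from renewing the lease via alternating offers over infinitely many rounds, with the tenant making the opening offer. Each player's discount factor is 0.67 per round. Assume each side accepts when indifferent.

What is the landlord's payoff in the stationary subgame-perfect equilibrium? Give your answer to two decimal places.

In a stationary SPE each proposer offers the other exactly their discounted continuation value.
If the tenant keeps x when proposing and the landlord keeps y when proposing, then x = 500 − 0.67y and y = 500 − 0.67x.
Solving: x = 500(1 − 0.67) / (1 − 0.67·0.67) = 165 / 0.5511 ≈ 299.4012.
The landlord gets 500 − 299.4012 ≈ 200.5988.

200.60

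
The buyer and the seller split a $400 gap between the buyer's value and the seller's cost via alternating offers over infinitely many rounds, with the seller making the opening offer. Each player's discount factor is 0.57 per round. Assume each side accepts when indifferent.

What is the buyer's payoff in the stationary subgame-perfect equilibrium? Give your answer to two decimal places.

When the seller proposes, the buyer accepts any offer worth at least 0.57 times what the buyer would get by proposing next round; and vice versa.
This gives x = 400 − 0.57y and y = 400 − 0.57x, where x and y are each side's share when it proposes.
Hence (1 − 0.57·0.57)x = 400(1 − 0.57), i.e. 0.6751·x = 172.
x ≈ 254.7771; the buyer's share is 400 − x ≈ 145.2229.

145.22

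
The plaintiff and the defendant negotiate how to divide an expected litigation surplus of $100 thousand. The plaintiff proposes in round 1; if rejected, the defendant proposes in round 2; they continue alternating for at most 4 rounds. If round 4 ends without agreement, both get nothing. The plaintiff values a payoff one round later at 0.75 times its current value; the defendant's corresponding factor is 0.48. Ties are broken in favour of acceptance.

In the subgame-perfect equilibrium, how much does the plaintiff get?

70.72

Round 4 (the defendant proposes): the plaintiff will accept anything ≥ 0, so the defendant offers 0 and keeps 100.
Round 3 (the plaintiff proposes): the defendant can get 100 next round, worth 0.48 × 100 = 48 now; the plaintiff offers that and keeps 52.
Round 2 (the defendant proposes): the plaintiff can get 52 next round, worth 0.75 × 52 = 39 now; the defendant offers that and keeps 61.
Round 1 (the plaintiff proposes): the defendant can get 61 next round, worth 0.48 × 61 = 29.28 now, so the plaintiff offers 29.28, keeping 70.72.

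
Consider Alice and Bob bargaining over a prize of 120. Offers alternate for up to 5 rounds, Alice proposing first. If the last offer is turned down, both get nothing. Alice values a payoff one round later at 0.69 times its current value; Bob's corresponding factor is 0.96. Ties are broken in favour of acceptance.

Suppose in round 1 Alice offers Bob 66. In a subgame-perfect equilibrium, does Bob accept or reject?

Round 5 (Alice proposes): rejection yields 0 for Bob; Alice offers 0 and keeps 120.
Round 4 (Bob proposes): Alice can get 120 next round, worth 0.69 × 120 = 82.8 now. Bob offers 82.8 and keeps 120 − 82.8 = 37.2.
Round 3 (Alice proposes): Bob can get 37.2 next round, worth 0.96 × 37.2 = 35.712 now; Alice offers that and keeps 84.288.
Round 2 (Bob proposes): Alice can get 84.288 next round, worth 0.69 × 84.288 = 58.15872 now, so Bob offers 58.15872, keeping 61.84128.
So by rejecting in round 1, Bob gets 61.84128 next round, worth 0.96 × 61.84128 = 59.3676288 now.
Offer 66 ≥ 59.3676288, so Bob accepts.

Accept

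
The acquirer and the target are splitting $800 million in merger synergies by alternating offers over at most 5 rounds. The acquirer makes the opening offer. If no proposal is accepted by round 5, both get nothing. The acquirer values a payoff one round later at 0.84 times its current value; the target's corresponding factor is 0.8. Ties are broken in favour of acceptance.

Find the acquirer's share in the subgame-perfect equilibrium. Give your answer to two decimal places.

Round 5 (the acquirer proposes): the target will accept anything ≥ 0, so the acquirer offers 0 and keeps 800.
Round 4 (the target proposes): the acquirer can get 800 next round, worth 0.84 × 800 = 672 now. The target offers 672 and keeps 800 − 672 = 128.
Round 3 (the acquirer proposes): the target can get 128 next round, worth 0.8 × 128 = 102.4 now. The acquirer offers 102.4 and keeps 800 − 102.4 = 697.6.
Round 2 (the target proposes): the acquirer can get 697.6 next round, worth 0.84 × 697.6 = 585.984 now, so the target offers 585.984, keeping 214.016.
Round 1 (the acquirer proposes): the target can get 214.016 next round, worth 0.8 × 214.016 = 171.2128 now; the acquirer offers that and keeps 628.7872.

628.79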